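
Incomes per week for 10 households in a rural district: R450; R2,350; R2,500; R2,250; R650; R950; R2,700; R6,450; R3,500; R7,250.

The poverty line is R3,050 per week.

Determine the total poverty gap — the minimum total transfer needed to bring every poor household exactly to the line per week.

R9,500

Below z: R450, R650, R950, R2,250, R2,350, R2,500, R2,700 (q = 7 of N = 10).
Individual gaps: 3050−450 = 2600; 3050−650 = 2400; 3050−950 = 2100; 3050−2250 = 800; 3050−2350 = 700; 3050−2500 = 550; 3050−2700 = 350.
Aggregate gap = R9,500.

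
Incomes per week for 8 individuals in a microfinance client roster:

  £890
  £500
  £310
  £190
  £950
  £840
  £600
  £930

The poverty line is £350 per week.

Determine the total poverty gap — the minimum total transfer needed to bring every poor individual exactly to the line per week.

£200

Poor units: £190, £310 (q = 2 of N = 8).
Individual gaps: 350−190 = 160; 350−310 = 40.
Aggregate gap = £200.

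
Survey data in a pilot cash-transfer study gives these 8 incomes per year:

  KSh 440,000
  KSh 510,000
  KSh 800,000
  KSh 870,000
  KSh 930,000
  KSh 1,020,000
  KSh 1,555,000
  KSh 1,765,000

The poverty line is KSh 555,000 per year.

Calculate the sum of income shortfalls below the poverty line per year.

KSh 160,000

Incomes under z: KSh 440,000, KSh 510,000 (q = 2 of N = 8).
Individual gaps: 555000−440000 = 115000; 555000−510000 = 45000.
Aggregate gap = KSh 160,000.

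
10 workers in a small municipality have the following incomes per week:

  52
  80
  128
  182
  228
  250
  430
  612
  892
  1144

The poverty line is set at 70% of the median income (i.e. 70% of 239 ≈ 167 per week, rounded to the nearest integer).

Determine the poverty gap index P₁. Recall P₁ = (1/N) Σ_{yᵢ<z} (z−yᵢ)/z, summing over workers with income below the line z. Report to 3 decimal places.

0.144

Incomes under z: 52, 80, 128 (q = 3 of N = 10).
Shortfall ratios: (167−52)/167 = 0.6886; (167−80)/167 = 0.5210; (167−128)/167 = 0.2335.
Sum of shortfalls = 1.443114; P₁ averages over all N: 1.443114 / 10 = 0.144.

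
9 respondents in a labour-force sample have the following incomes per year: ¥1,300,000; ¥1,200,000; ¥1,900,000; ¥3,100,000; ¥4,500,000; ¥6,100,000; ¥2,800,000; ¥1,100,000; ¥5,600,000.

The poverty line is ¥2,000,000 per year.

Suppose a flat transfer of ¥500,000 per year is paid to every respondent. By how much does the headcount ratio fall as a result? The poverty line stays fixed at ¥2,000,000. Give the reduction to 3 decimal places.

Before: below the line — ¥1,100,000, ¥1,200,000, ¥1,300,000, ¥1,900,000; headcount ratio = 0.44444.
After the ¥500,000 transfer: below the line — ¥1,600,000, ¥1,700,000, ¥1,800,000; headcount ratio = 0.33333.
Reduction = 0.44444 − 0.33333 = 0.111.

0.111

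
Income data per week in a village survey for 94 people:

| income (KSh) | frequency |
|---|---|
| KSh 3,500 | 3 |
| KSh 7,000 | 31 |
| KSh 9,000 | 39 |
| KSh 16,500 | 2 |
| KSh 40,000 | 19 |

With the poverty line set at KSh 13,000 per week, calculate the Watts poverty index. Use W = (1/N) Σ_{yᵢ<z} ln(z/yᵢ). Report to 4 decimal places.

Below the line: 3×KSh 3,500, 31×KSh 7,000, 39×KSh 9,000 (q = 73 of N = 94).
Log shortfalls: ln(13000/3500) = 1.3122 (×3); ln(13000/7000) = 0.6190 (×31); ln(13000/9000) = 0.3677 (×39).
W = 37.468041 / 94 = 0.3986.

0.3986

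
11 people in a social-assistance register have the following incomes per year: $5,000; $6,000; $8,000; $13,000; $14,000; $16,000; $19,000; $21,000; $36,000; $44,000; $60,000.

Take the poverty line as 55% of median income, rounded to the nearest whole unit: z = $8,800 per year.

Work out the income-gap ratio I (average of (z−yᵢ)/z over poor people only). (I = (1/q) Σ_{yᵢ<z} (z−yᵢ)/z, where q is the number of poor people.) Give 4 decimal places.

Poor units: $5,000, $6,000, $8,000 (q = 3 of N = 11).
Shortfall ratios (z−y)/z: 0.4318, 0.3182, 0.0909; sum = 0.840909.
The income-gap ratio divides by q (the poor only): 0.840909 / 3 = 0.2803.

0.2803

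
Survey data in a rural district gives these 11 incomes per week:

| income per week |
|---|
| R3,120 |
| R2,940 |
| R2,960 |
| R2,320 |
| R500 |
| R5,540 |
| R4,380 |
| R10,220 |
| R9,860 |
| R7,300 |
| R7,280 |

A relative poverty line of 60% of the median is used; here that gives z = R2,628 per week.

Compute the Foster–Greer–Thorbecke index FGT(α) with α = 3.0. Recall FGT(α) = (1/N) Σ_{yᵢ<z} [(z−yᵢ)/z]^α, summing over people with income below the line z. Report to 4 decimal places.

0.0484

Poor units: R500, R2,320 (q = 2 of N = 11).
Normalized shortfalls: (2628−500)/2628 = 0.8097; (2628−2320)/2628 = 0.1172.
Raised to α = 3.0: 0.53093; 0.00161.
Sum = 0.532542; FGT(3.0) = 0.532542 / 11 = 0.0484.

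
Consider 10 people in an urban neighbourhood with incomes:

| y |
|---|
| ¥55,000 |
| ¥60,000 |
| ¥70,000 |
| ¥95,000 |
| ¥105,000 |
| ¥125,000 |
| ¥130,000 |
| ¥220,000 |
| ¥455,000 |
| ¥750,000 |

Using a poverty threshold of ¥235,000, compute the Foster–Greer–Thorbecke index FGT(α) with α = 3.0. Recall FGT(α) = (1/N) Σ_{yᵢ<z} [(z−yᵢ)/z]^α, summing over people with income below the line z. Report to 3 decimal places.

Below z: ¥55,000, ¥60,000, ¥70,000, ¥95,000, ¥105,000, ¥125,000, ¥130,000, ¥220,000 (q = 8 of N = 10).
Shortfall ratios: (235000−55000)/235000 = 0.7660; (235000−60000)/235000 = 0.7447; (235000−70000)/235000 = 0.7021; (235000−95000)/235000 = 0.5957; (235000−105000)/235000 = 0.5532; (235000−125000)/235000 = 0.4681; (235000−130000)/235000 = 0.4468; (235000−220000)/235000 = 0.0638.
Raised to α = 3.0: 0.44938; 0.41296; 0.34614; 0.21144; 0.16929; 0.10256; 0.08920; 0.00026.
Sum = 1.781224; FGT(3.0) = 1.781224 / 10 = 0.178.

0.178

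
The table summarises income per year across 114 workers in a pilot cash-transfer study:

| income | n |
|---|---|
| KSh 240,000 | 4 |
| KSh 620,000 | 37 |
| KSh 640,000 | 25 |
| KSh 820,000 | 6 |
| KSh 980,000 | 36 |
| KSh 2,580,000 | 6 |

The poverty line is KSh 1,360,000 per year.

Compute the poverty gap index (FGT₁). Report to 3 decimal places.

Below z: 4×KSh 240,000, 37×KSh 620,000, 25×KSh 640,000, 6×KSh 820,000, 36×KSh 980,000 (q = 108 of N = 114).
Relative gaps: (1360000−240000)/1360000 = 0.8235 (×4); (1360000−620000)/1360000 = 0.5441 (×37); (1360000−640000)/1360000 = 0.5294 (×25); (1360000−820000)/1360000 = 0.3971 (×6); (1360000−980000)/1360000 = 0.2794 (×36).
Σ = 49.102941. Dividing by the full population N = 114 gives P₁ = 0.431.

0.431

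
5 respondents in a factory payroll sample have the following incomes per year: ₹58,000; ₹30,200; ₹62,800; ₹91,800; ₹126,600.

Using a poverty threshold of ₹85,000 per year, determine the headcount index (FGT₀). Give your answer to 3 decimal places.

0.600

3 of the 5 respondents have income below ₹85,000.
H = 3/5 = 0.600.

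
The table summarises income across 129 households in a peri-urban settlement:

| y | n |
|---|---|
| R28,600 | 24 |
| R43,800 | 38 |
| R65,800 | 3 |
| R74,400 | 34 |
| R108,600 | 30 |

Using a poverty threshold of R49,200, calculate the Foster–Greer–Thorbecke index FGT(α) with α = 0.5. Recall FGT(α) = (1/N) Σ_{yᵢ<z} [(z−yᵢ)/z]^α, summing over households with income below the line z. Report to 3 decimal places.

0.218

Poor units: 24×R28,600, 38×R43,800 (q = 62 of N = 129).
Gap ratios (z−y)/z: (49200−28600)/49200 = 0.4187 (×24); (49200−43800)/49200 = 0.1098 (×38).
Raised to α = 0.5: 0.64707 (×24); 0.33129 (×38).
Sum = 28.118867; FGT(0.5) = 28.118867 / 129 = 0.218.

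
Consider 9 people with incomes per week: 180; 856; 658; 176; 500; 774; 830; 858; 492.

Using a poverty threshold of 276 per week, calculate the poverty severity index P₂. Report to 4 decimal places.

0.0280

Below z: 176, 180 (q = 2 of N = 9).
Gap ratios (z−y)/z: (276−176)/276 = 0.3623; (276−180)/276 = 0.3478.
Squared: 0.1313; 0.1210.
Sum = 0.252258; P₂ = 0.252258 / 9 = 0.0280.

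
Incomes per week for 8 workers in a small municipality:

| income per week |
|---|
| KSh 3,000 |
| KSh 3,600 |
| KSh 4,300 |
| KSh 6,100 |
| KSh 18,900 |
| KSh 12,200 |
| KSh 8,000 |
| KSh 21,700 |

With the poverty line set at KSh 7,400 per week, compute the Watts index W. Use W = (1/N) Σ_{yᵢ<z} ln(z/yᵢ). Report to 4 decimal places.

Below the line: KSh 3,000, KSh 3,600, KSh 4,300, KSh 6,100 (q = 4 of N = 8).
Log shortfalls: ln(7400/3000) = 0.9029; ln(7400/3600) = 0.7205; ln(7400/4300) = 0.5429; ln(7400/6100) = 0.1932.
W = 2.359470 / 8 = 0.2949.

0.2949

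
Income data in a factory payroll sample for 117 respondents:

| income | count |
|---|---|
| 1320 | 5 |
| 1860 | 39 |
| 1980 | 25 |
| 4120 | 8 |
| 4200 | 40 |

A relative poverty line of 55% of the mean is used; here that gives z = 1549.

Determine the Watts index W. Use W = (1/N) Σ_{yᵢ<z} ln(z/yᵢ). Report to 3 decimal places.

Below the line: 5×1320 (q = 5 of N = 117).
Log shortfalls: ln(1549/1320) = 0.1600 (×5).
W = 0.799889 / 117 = 0.007.

0.007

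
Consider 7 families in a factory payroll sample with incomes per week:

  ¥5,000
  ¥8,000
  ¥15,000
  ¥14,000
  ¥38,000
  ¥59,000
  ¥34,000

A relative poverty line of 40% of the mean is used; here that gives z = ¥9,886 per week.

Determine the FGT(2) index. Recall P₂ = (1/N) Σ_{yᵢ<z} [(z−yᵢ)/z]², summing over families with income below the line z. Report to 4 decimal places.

Below the line: ¥5,000, ¥8,000 (q = 2 of N = 7).
Relative gaps: (9886−5000)/9886 = 0.4942; (9886−8000)/9886 = 0.1908.
Squared: 0.2443; 0.0364.
Sum = 0.280663; P₂ = 0.280663 / 7 = 0.0401.

0.0401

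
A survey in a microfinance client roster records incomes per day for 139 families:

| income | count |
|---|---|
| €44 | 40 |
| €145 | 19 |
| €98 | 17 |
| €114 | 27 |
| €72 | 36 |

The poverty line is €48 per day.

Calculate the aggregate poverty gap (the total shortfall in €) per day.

Below the line: 40×€44 (q = 40 of N = 139).
Individual gaps: 40×(48−44) = 160.
Aggregate gap = €160.

€160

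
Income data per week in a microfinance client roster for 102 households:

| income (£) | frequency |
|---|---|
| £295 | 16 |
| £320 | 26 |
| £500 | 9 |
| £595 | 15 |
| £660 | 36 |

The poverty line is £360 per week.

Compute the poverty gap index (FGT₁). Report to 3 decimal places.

0.057

Below z: 16×£295, 26×£320 (q = 42 of N = 102).
Gap ratios (z−y)/z: (360−295)/360 = 0.1806 (×16); (360−320)/360 = 0.1111 (×26).
Σ = 5.777778. Dividing by the full population N = 102 gives P₁ = 0.057.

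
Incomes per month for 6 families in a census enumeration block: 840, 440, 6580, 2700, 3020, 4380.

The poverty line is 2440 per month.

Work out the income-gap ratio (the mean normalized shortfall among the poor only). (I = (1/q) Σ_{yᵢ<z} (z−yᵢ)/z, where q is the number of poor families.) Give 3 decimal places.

Below the line: 440, 840 (q = 2 of N = 6).
Relative gaps: 0.8197, 0.6557; sum = 1.475410.
I averages over the q = 2 poor units only: 1.475410 / 2 = 0.738.

0.738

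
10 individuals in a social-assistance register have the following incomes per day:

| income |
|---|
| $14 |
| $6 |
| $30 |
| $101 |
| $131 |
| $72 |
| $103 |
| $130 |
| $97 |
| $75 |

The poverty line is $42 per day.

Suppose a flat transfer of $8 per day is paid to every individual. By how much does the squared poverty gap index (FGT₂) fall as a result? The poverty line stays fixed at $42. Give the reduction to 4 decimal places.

Before: below the line — $6, $14, $30; squared poverty gap index (FGT₂) = 0.126077.
After the $8 transfer: below the line — $14, $22, $38; squared poverty gap index (FGT₂) = 0.068027.
Reduction = 0.126077 − 0.068027 = 0.0580.

0.0580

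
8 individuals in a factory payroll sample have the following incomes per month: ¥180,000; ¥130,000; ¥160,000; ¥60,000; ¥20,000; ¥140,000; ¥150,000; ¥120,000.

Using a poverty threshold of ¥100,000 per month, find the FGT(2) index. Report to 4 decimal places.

0.1000

Below the line: ¥20,000, ¥60,000 (q = 2 of N = 8).
Gap ratios (z−y)/z: (100000−20000)/100000 = 0.8000; (100000−60000)/100000 = 0.4000.
Squared: 0.6400; 0.1600.
Sum = 0.800000; P₂ = 0.800000 / 8 = 0.1000.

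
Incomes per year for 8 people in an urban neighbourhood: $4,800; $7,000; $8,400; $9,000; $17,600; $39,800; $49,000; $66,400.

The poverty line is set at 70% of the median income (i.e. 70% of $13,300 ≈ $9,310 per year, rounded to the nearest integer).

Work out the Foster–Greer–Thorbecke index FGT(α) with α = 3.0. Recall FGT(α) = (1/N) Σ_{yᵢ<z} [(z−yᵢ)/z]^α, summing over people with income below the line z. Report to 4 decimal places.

0.0162

Poor units: $4,800, $7,000, $8,400, $9,000 (q = 4 of N = 8).
Gap ratios (z−y)/z: (9310−4800)/9310 = 0.4844; (9310−7000)/9310 = 0.2481; (9310−8400)/9310 = 0.0977; (9310−9000)/9310 = 0.0333.
Raised to α = 3.0: 0.11368; 0.01528; 0.00093; 0.00004.
Sum = 0.129925; FGT(3.0) = 0.129925 / 8 = 0.0162.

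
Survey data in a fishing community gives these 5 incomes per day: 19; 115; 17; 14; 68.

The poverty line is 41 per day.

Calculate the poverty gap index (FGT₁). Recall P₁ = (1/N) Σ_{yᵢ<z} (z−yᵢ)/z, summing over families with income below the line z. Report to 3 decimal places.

Below z: 14, 17, 19 (q = 3 of N = 5).
Shortfall ratios: (41−14)/41 = 0.6585; (41−17)/41 = 0.5854; (41−19)/41 = 0.5366.
Sum of shortfalls = 1.780488; P₁ averages over all N: 1.780488 / 5 = 0.356.

0.356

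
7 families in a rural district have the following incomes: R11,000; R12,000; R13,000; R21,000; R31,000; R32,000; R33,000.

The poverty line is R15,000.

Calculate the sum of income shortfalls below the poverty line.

Poor units: R11,000, R12,000, R13,000 (q = 3 of N = 7).
Individual gaps: 15000−11000 = 4000; 15000−12000 = 3000; 15000−13000 = 2000.
Aggregate gap = R9,000.

R9,000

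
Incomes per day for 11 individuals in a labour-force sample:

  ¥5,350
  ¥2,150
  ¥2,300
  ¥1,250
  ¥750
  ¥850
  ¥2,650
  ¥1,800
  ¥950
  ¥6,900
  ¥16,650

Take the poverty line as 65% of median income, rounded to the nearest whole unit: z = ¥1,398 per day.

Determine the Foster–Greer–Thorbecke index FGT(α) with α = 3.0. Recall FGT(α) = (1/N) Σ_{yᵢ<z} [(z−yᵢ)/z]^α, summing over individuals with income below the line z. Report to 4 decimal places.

0.0176

Below z: ¥750, ¥850, ¥950, ¥1,250 (q = 4 of N = 11).
Gap ratios (z−y)/z: (1398−750)/1398 = 0.4635; (1398−850)/1398 = 0.3920; (1398−950)/1398 = 0.3205; (1398−1250)/1398 = 0.1059.
Raised to α = 3.0: 0.09959; 0.06023; 0.03291; 0.00119.
Sum = 0.193914; FGT(3.0) = 0.193914 / 11 = 0.0176.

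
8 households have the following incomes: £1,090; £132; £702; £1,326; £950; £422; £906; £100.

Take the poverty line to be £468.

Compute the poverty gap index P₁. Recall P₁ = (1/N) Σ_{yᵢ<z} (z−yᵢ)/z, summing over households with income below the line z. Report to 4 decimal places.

Below the line: £100, £132, £422 (q = 3 of N = 8).
Relative gaps: (468−100)/468 = 0.7863; (468−132)/468 = 0.7179; (468−422)/468 = 0.0983.
Σ = 1.602564. Dividing by the full population N = 8 gives P₁ = 0.2003.

0.2003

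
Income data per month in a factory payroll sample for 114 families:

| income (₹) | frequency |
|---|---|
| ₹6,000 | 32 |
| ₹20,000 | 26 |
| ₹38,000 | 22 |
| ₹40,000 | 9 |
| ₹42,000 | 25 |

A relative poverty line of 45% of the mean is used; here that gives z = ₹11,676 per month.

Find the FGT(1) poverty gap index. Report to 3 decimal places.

Incomes under z: 32×₹6,000 (q = 32 of N = 114).
Normalized shortfalls: (11676−6000)/11676 = 0.4861 (×32).
Σ = 15.556012. Dividing by the full population N = 114 gives P₁ = 0.136.

0.136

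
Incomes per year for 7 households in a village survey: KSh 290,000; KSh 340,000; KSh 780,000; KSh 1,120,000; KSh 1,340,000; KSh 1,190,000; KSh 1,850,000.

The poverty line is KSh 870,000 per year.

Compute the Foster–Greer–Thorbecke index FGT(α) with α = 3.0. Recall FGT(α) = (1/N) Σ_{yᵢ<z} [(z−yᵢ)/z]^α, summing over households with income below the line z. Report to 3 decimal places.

0.075

Below z: KSh 290,000, KSh 340,000, KSh 780,000 (q = 3 of N = 7).
Shortfall ratios: (870000−290000)/870000 = 0.6667; (870000−340000)/870000 = 0.6092; (870000−780000)/870000 = 0.1034.
Raised to α = 3.0: 0.29630; 0.22608; 0.00111.
Sum = 0.523487; FGT(3.0) = 0.523487 / 7 = 0.075.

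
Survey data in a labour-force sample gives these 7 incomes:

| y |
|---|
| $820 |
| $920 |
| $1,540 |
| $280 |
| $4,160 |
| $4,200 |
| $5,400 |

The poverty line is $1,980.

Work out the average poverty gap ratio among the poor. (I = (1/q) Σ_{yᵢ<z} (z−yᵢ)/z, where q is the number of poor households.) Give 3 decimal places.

0.551

Incomes under z: $280, $820, $920, $1,540 (q = 4 of N = 7).
Shortfall ratios (z−y)/z: 0.8586, 0.5859, 0.5354, 0.2222; sum = 2.202020.
The income-gap ratio divides by q (the poor only): 2.202020 / 4 = 0.551.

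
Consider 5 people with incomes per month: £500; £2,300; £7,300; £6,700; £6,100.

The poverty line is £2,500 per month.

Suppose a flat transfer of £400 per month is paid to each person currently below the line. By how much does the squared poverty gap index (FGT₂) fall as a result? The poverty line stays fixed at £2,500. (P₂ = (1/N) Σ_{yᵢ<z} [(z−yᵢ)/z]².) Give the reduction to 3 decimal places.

0.047

Before: below the line — £500, £2,300; squared poverty gap index (FGT₂) = 0.12928.
After the £400 transfer: below the line — £900; squared poverty gap index (FGT₂) = 0.08192.
Reduction = 0.12928 − 0.08192 = 0.047.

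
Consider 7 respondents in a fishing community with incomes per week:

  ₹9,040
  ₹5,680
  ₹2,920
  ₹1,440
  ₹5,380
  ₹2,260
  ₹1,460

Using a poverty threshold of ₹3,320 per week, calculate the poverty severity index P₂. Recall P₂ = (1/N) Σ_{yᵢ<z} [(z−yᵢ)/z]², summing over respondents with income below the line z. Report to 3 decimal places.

0.107

Poor units: ₹1,440, ₹1,460, ₹2,260, ₹2,920 (q = 4 of N = 7).
Gap ratios (z−y)/z: (3320−1440)/3320 = 0.5663; (3320−1460)/3320 = 0.5602; (3320−2260)/3320 = 0.3193; (3320−2920)/3320 = 0.1205.
Squared: 0.3207; 0.3139; 0.1019; 0.0145.
Sum = 0.750980; P₂ = 0.750980 / 7 = 0.107.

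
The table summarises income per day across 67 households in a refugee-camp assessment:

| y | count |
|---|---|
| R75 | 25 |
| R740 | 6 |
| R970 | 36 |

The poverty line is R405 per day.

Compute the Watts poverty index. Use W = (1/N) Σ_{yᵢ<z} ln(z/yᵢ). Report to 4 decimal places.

0.6293

Below z: 25×R75 (q = 25 of N = 67).
Log gaps: ln(405/75) = 1.6864 (×25).
W = 42.159974 / 67 = 0.6293.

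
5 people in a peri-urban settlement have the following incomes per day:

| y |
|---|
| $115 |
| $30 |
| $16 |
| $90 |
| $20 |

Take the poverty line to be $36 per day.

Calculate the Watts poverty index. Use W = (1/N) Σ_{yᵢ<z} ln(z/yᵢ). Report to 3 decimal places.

Poor units: $16, $20, $30 (q = 3 of N = 5).
Log gaps: ln(36/16) = 0.8109; ln(36/20) = 0.5878; ln(36/30) = 0.1823.
W = 1.581038 / 5 = 0.316.

0.316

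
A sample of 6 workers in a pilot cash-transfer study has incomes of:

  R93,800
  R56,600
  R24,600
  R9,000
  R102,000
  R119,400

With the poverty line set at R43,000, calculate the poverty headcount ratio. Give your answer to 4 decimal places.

2 of the 6 workers have income below R43,000.
H = 2/6 = 0.3333.

0.3333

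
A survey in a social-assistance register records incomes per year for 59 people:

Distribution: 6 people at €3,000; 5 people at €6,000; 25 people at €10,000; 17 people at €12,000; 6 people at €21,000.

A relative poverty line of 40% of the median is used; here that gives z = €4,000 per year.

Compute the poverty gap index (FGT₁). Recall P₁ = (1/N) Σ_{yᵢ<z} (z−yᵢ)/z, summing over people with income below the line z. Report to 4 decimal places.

0.0254

Incomes under z: 6×€3,000 (q = 6 of N = 59).
Relative gaps: (4000−3000)/4000 = 0.2500 (×6).
Sum of shortfalls = 1.500000; P₁ averages over all N: 1.500000 / 59 = 0.0254.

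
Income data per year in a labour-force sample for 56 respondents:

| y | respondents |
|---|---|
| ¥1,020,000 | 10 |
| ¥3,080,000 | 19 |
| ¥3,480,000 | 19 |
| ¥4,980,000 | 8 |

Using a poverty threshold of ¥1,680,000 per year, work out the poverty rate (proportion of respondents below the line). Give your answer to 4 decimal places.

10 of the 56 respondents have income below ¥1,680,000.
H = 10/56 = 0.1786.

0.1786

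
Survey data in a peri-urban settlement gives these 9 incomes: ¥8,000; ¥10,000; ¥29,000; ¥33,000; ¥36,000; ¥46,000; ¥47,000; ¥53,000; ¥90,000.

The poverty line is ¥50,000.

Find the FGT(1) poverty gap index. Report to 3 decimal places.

Poor units: ¥8,000, ¥10,000, ¥29,000, ¥33,000, ¥36,000, ¥46,000, ¥47,000 (q = 7 of N = 9).
Normalized shortfalls: (50000−8000)/50000 = 0.8400; (50000−10000)/50000 = 0.8000; (50000−29000)/50000 = 0.4200; (50000−33000)/50000 = 0.3400; (50000−36000)/50000 = 0.2800; (50000−46000)/50000 = 0.0800; (50000−47000)/50000 = 0.0600.
Sum of shortfalls = 2.820000; P₁ averages over all N: 2.820000 / 9 = 0.313.

0.313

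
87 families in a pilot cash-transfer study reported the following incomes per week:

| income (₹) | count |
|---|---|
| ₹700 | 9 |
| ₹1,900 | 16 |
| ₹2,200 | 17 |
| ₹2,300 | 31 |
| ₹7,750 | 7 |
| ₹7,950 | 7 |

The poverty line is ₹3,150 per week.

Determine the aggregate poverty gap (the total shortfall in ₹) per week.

Below the line: 9×₹700, 16×₹1,900, 17×₹2,200, 31×₹2,300 (q = 73 of N = 87).
Individual gaps: 9×(3150−700) = 22050; 16×(3150−1900) = 20000; 17×(3150−2200) = 16150; 31×(3150−2300) = 26350.
Aggregate gap = ₹84,550.

₹84,550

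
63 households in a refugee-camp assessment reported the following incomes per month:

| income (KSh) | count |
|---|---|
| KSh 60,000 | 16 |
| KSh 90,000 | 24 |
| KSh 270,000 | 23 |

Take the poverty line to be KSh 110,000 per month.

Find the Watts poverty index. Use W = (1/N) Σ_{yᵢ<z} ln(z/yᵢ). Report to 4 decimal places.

Incomes under z: 16×KSh 60,000, 24×KSh 90,000 (q = 40 of N = 63).
Log shortfalls: ln(110000/60000) = 0.6061 (×16); ln(110000/90000) = 0.2007 (×24).
W = 14.514270 / 63 = 0.2304.

0.2304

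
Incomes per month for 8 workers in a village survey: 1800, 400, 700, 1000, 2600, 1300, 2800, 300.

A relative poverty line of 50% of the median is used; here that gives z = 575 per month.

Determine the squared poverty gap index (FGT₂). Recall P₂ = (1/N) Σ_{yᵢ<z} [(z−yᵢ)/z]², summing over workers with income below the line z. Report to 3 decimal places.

Below the line: 300, 400 (q = 2 of N = 8).
Shortfall ratios: (575−300)/575 = 0.4783; (575−400)/575 = 0.3043.
Squared: 0.2287; 0.0926.
Sum = 0.321361; P₂ = 0.321361 / 8 = 0.040.

0.040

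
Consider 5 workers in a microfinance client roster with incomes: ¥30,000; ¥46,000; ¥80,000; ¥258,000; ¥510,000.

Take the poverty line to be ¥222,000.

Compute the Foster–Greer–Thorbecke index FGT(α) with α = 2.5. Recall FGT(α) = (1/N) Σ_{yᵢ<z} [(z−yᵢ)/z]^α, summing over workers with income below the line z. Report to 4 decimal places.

0.3165

Below z: ¥30,000, ¥46,000, ¥80,000 (q = 3 of N = 5).
Normalized shortfalls: (222000−30000)/222000 = 0.8649; (222000−46000)/222000 = 0.7928; (222000−80000)/222000 = 0.6396.
Raised to α = 2.5: 0.69562; 0.55963; 0.32722.
Sum = 1.582464; FGT(2.5) = 1.582464 / 5 = 0.3165.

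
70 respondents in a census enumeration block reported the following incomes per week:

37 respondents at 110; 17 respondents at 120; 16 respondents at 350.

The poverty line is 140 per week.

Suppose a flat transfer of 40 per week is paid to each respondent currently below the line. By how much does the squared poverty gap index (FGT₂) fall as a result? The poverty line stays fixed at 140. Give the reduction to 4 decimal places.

Before: below the line — 37×110, 17×120; squared poverty gap index (FGT₂) = 0.029227.
After the 40 transfer: below the line — none; squared poverty gap index (FGT₂) = 0.000000.
Reduction = 0.029227 − 0.000000 = 0.0292.

0.0292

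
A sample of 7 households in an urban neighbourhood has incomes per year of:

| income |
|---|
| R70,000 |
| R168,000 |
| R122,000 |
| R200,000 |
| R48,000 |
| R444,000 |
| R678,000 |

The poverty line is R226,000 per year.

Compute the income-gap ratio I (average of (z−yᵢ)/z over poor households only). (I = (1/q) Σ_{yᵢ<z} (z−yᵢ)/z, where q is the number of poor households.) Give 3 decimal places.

Incomes under z: R48,000, R70,000, R122,000, R168,000, R200,000 (q = 5 of N = 7).
Relative gaps: 0.7876, 0.6903, 0.4602, 0.2566, 0.1150; sum = 2.309735.
The income-gap ratio divides by q (the poor only): 2.309735 / 5 = 0.462.

0.462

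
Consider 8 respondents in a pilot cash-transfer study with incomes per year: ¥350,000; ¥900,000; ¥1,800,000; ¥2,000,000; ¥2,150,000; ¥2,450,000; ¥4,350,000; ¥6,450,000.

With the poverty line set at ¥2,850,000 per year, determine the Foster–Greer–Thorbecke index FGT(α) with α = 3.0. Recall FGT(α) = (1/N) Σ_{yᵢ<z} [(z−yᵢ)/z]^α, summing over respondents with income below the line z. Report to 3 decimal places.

0.136

Incomes under z: ¥350,000, ¥900,000, ¥1,800,000, ¥2,000,000, ¥2,150,000, ¥2,450,000 (q = 6 of N = 8).
Relative gaps: (2850000−350000)/2850000 = 0.8772; (2850000−900000)/2850000 = 0.6842; (2850000−1800000)/2850000 = 0.3684; (2850000−2000000)/2850000 = 0.2982; (2850000−2150000)/2850000 = 0.2456; (2850000−2450000)/2850000 = 0.1404.
Raised to α = 3.0: 0.67497; 0.32031; 0.05001; 0.02653; 0.01482; 0.00276.
Sum = 1.089399; FGT(3.0) = 1.089399 / 8 = 0.136.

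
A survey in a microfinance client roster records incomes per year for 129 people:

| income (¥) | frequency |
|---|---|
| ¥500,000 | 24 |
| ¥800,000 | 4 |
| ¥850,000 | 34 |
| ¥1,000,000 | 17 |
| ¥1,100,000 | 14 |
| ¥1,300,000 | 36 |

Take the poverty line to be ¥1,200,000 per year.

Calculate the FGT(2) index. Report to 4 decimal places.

Poor units: 24×¥500,000, 4×¥800,000, 34×¥850,000, 17×¥1,000,000, 14×¥1,100,000 (q = 93 of N = 129).
Relative gaps: (1200000−500000)/1200000 = 0.5833 (×24); (1200000−800000)/1200000 = 0.3333 (×4); (1200000−850000)/1200000 = 0.2917 (×34); (1200000−1000000)/1200000 = 0.1667 (×17); (1200000−1100000)/1200000 = 0.0833 (×14).
Squared: 0.3403 (×24); 0.1111 (×4); 0.0851 (×34); 0.0278 (×17); 0.0069 (×14).
Sum = 12.072917; P₂ = 12.072917 / 129 = 0.0936.

0.0936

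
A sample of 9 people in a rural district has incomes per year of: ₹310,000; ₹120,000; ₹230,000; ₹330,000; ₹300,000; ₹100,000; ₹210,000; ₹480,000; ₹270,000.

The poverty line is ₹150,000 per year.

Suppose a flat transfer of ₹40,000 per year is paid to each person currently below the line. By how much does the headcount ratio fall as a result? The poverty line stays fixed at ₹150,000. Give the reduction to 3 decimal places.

Before: below the line — ₹100,000, ₹120,000; headcount ratio = 0.22222.
After the ₹40,000 transfer: below the line — ₹140,000; headcount ratio = 0.11111.
Reduction = 0.22222 − 0.11111 = 0.111.

0.111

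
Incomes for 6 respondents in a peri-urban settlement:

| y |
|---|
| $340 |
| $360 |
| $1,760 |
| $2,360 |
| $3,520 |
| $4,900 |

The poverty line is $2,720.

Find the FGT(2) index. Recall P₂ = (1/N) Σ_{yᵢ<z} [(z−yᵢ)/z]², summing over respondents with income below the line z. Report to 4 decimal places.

0.2768

Poor units: $340, $360, $1,760, $2,360 (q = 4 of N = 6).
Relative gaps: (2720−340)/2720 = 0.8750; (2720−360)/2720 = 0.8676; (2720−1760)/2720 = 0.3529; (2720−2360)/2720 = 0.1324.
Squared: 0.7656; 0.7528; 0.1246; 0.0175.
Sum = 1.660521; P₂ = 1.660521 / 6 = 0.2768.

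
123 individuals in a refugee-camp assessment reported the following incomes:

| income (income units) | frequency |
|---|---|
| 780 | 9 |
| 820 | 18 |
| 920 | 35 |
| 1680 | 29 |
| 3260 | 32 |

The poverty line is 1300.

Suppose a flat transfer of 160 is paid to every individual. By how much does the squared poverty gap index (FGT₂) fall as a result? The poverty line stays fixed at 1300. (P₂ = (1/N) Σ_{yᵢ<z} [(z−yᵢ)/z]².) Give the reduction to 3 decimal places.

Before: below the line — 9×780, 18×820, 35×920; squared poverty gap index (FGT₂) = 0.05597.
After the 160 transfer: below the line — 9×940, 18×980, 35×1080; squared poverty gap index (FGT₂) = 0.02263.
Reduction = 0.05597 − 0.02263 = 0.033.

0.033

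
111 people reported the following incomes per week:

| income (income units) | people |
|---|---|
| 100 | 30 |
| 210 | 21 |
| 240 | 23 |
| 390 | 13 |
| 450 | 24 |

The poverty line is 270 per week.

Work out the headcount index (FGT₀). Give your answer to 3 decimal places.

74 of the 111 people have income below 270.
H = 74/111 = 0.667.

0.667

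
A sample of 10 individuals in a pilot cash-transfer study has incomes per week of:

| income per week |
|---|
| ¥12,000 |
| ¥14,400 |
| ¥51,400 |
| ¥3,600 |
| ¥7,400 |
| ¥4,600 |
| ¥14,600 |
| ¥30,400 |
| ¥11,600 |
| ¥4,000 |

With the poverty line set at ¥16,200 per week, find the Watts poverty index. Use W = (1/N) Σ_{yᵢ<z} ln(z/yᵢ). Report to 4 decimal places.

Incomes under z: ¥3,600, ¥4,000, ¥4,600, ¥7,400, ¥11,600, ¥12,000, ¥14,400, ¥14,600 (q = 8 of N = 10).
Log gaps: ln(16200/3600) = 1.5041; ln(16200/4000) = 1.3987; ln(16200/4600) = 1.2590; ln(16200/7400) = 0.7835; ln(16200/11600) = 0.3340; ln(16200/12000) = 0.3001; ln(16200/14400) = 0.1178; ln(16200/14600) = 0.1040.
W = 5.801164 / 10 = 0.5801.

0.5801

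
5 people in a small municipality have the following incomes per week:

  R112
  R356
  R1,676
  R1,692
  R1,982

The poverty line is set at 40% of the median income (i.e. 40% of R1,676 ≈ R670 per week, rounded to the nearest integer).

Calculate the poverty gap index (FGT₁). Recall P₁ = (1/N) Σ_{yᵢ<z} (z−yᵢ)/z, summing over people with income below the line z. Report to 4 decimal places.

0.2603

Poor units: R112, R356 (q = 2 of N = 5).
Shortfall ratios: (670−112)/670 = 0.8328; (670−356)/670 = 0.4687.
Σ = 1.301493. Dividing by the full population N = 5 gives P₁ = 0.2603.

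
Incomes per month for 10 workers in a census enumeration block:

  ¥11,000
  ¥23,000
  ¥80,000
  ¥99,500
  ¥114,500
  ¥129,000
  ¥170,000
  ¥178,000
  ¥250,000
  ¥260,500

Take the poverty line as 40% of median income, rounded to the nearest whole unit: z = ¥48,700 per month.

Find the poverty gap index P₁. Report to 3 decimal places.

Below the line: ¥11,000, ¥23,000 (q = 2 of N = 10).
Normalized shortfalls: (48700−11000)/48700 = 0.7741; (48700−23000)/48700 = 0.5277.
Σ = 1.301848. Dividing by the full population N = 10 gives P₁ = 0.130.

0.130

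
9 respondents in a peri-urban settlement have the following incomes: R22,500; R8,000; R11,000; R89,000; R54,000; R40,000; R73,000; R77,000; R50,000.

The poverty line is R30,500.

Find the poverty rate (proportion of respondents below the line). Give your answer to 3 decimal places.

3 of the 9 respondents have income below R30,500.
H = 3/9 = 0.333.

0.333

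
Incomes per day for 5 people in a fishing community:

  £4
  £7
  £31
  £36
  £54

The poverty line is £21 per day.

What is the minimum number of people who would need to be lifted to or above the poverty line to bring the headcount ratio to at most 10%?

2

2 of the 5 people are poor, so H = 2/5 = 0.400.
A headcount ratio of at most 10% allows at most ⌊0.10 × 5⌋ = 0 poor people.
So at least 2 − 0 = 2 must be lifted.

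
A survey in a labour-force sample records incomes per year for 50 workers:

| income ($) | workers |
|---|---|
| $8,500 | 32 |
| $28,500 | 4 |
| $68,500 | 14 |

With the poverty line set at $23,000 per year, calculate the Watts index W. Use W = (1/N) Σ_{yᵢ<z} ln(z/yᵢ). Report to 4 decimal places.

Poor units: 32×$8,500 (q = 32 of N = 50).
Log gaps: ln(23000/8500) = 0.9954 (×32).
W = 31.853698 / 50 = 0.6371.

0.6371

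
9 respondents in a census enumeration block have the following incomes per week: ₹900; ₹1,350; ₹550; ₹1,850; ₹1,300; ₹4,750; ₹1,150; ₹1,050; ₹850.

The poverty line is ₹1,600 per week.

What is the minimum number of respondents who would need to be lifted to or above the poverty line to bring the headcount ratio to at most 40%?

4

7 of the 9 respondents are poor, so H = 7/9 = 0.778.
A headcount ratio of at most 40% allows at most ⌊0.40 × 9⌋ = 3 poor respondents.
So at least 7 − 3 = 4 must be lifted.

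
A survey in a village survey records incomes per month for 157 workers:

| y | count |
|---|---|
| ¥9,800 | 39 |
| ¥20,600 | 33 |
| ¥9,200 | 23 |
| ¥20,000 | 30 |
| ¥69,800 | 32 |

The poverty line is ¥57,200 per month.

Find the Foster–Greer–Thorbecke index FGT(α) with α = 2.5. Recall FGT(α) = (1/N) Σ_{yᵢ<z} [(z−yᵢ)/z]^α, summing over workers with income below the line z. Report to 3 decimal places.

Poor units: 23×¥9,200, 39×¥9,800, 30×¥20,000, 33×¥20,600 (q = 125 of N = 157).
Normalized shortfalls: (57200−9200)/57200 = 0.8392 (×23); (57200−9800)/57200 = 0.8287 (×39); (57200−20000)/57200 = 0.6503 (×30); (57200−20600)/57200 = 0.6399 (×33).
Raised to α = 2.5: 0.64508 (×23); 0.62511 (×39); 0.34109 (×30); 0.32750 (×33).
Sum = 60.256267; FGT(2.5) = 60.256267 / 157 = 0.384.

0.384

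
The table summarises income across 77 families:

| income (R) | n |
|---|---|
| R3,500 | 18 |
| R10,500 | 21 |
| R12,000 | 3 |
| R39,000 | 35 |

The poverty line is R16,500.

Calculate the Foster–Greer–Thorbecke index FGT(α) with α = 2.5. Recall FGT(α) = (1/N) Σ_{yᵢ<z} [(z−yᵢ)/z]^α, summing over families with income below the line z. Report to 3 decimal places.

Below z: 18×R3,500, 21×R10,500, 3×R12,000 (q = 42 of N = 77).
Gap ratios (z−y)/z: (16500−3500)/16500 = 0.7879 (×18); (16500−10500)/16500 = 0.3636 (×21); (16500−12000)/16500 = 0.2727 (×3).
Raised to α = 2.5: 0.55100 (×18); 0.07974 (×21); 0.03884 (×3).
Sum = 11.708970; FGT(2.5) = 11.708970 / 77 = 0.152.

0.152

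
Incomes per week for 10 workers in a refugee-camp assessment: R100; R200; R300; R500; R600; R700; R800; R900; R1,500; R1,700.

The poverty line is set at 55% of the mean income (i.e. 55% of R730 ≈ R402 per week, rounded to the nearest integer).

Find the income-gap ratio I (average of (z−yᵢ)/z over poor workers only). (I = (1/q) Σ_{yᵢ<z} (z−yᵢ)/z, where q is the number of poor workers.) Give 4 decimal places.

0.5025

Poor units: R100, R200, R300 (q = 3 of N = 10).
Shortfall ratios (z−y)/z: 0.7512, 0.5025, 0.2537; sum = 1.507463.
The income-gap ratio divides by q (the poor only): 1.507463 / 3 = 0.5025.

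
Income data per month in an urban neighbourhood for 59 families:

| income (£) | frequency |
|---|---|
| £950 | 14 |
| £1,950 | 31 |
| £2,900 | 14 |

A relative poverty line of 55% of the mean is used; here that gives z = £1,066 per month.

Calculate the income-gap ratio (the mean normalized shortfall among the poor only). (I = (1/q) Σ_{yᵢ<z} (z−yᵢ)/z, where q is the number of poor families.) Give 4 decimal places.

0.1088

Incomes under z: 14×£950 (q = 14 of N = 59).
Shortfall ratios (z−y)/z: 0.1088 (×14); sum = 1.523452.
I averages over the q = 14 poor units only: 1.523452 / 14 = 0.1088.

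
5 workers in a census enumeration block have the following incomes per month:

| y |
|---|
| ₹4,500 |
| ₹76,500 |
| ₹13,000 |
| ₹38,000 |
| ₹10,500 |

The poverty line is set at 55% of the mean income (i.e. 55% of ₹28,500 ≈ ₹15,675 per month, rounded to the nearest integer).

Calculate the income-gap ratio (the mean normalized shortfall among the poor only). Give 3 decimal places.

Below z: ₹4,500, ₹10,500, ₹13,000 (q = 3 of N = 5).
Shortfall ratios (z−y)/z: 0.7129, 0.3301, 0.1707; sum = 1.213716.
I averages over the q = 3 poor units only: 1.213716 / 3 = 0.405.

0.405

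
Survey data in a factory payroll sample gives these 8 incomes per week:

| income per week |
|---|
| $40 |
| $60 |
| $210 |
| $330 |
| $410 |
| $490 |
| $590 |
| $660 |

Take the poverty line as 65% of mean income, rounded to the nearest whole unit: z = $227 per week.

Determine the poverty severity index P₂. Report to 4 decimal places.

0.1532

Poor units: $40, $60, $210 (q = 3 of N = 8).
Gap ratios (z−y)/z: (227−40)/227 = 0.8238; (227−60)/227 = 0.7357; (227−210)/227 = 0.0749.
Squared: 0.6786; 0.5412; 0.0056.
Sum = 1.225465; P₂ = 1.225465 / 8 = 0.1532.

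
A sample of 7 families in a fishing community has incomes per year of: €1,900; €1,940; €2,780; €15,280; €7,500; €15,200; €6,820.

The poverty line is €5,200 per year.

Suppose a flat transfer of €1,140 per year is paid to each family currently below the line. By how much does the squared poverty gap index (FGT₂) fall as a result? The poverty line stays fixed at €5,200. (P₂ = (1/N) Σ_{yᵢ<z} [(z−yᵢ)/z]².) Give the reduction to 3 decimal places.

Before: below the line — €1,900, €1,940, €2,780; squared poverty gap index (FGT₂) = 0.14462.
After the €1,140 transfer: below the line — €3,040, €3,080, €3,920; squared poverty gap index (FGT₂) = 0.05705.
Reduction = 0.14462 − 0.05705 = 0.088.

0.088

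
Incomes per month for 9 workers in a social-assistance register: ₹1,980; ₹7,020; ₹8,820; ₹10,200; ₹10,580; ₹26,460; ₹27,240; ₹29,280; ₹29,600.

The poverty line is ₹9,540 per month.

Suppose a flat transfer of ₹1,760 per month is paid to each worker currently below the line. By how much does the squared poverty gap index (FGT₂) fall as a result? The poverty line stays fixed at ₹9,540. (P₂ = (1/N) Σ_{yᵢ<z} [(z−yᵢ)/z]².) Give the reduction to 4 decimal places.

0.0364

Before: below the line — ₹1,980, ₹7,020, ₹8,820; squared poverty gap index (FGT₂) = 0.078161.
After the ₹1,760 transfer: below the line — ₹3,740, ₹8,780; squared poverty gap index (FGT₂) = 0.041774.
Reduction = 0.078161 − 0.041774 = 0.0364.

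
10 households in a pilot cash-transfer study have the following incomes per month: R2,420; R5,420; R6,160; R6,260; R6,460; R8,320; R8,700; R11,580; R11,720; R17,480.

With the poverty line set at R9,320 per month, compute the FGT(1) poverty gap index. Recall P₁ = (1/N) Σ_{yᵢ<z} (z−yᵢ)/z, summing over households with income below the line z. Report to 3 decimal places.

0.231

Below z: R2,420, R5,420, R6,160, R6,260, R6,460, R8,320, R8,700 (q = 7 of N = 10).
Normalized shortfalls: (9320−2420)/9320 = 0.7403; (9320−5420)/9320 = 0.4185; (9320−6160)/9320 = 0.3391; (9320−6260)/9320 = 0.3283; (9320−6460)/9320 = 0.3069; (9320−8320)/9320 = 0.1073; (9320−8700)/9320 = 0.0665.
Sum of shortfalls = 2.306867; P₁ averages over all N: 2.306867 / 10 = 0.231.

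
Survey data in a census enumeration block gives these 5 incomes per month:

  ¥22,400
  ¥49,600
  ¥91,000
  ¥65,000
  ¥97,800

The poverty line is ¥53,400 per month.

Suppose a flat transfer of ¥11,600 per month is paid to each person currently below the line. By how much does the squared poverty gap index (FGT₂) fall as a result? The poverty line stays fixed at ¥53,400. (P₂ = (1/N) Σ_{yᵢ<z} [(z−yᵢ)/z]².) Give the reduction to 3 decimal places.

Before: below the line — ¥22,400, ¥49,600; squared poverty gap index (FGT₂) = 0.06841.
After the ¥11,600 transfer: below the line — ¥34,000; squared poverty gap index (FGT₂) = 0.02640.
Reduction = 0.06841 − 0.02640 = 0.042.

0.042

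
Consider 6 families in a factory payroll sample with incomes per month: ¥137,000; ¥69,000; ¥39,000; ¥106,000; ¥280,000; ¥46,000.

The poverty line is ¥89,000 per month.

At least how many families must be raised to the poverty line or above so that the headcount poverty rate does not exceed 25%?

Currently q = 3 of N = 6 are below the line (H = 0.500).
A headcount ratio of at most 25% allows at most ⌊0.25 × 6⌋ = 1 poor families.
So at least 3 − 1 = 2 must be lifted.

2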